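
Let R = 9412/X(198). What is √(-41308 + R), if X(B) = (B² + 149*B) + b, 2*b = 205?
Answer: 2*I*√195576608715701/137617 ≈ 203.24*I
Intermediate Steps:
b = 205/2 (b = (½)*205 = 205/2 ≈ 102.50)
X(B) = 205/2 + B² + 149*B (X(B) = (B² + 149*B) + 205/2 = 205/2 + B² + 149*B)
R = 18824/137617 (R = 9412/(205/2 + 198² + 149*198) = 9412/(205/2 + 39204 + 29502) = 9412/(137617/2) = 9412*(2/137617) = 18824/137617 ≈ 0.13679)
√(-41308 + R) = √(-41308 + 18824/137617) = √(-5684664212/137617) = 2*I*√195576608715701/137617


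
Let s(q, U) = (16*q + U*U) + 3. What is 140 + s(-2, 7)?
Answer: 160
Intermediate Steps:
s(q, U) = 3 + U² + 16*q (s(q, U) = (16*q + U²) + 3 = (U² + 16*q) + 3 = 3 + U² + 16*q)
140 + s(-2, 7) = 140 + (3 + 7² + 16*(-2)) = 140 + (3 + 49 - 32) = 140 + 20 = 160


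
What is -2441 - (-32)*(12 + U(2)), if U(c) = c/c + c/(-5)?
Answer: -10189/5 ≈ -2037.8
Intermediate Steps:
U(c) = 1 - c/5 (U(c) = 1 + c*(-⅕) = 1 - c/5)
-2441 - (-32)*(12 + U(2)) = -2441 - (-32)*(12 + (1 - ⅕*2)) = -2441 - (-32)*(12 + (1 - ⅖)) = -2441 - (-32)*(12 + ⅗) = -2441 - (-32)*63/5 = -2441 - 1*(-2016/5) = -2441 + 2016/5 = -10189/5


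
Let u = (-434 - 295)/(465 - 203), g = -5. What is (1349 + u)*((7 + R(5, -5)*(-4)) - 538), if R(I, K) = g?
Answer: -180234299/262 ≈ -6.8792e+5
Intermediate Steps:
R(I, K) = -5
u = -729/262 ≈ -2.7824
(1349 + u)*((7 + R(5, -5)*(-4)) - 538) = (1349 - 729/262)*((7 - 5*(-4)) - 538) = 352709*((7 + 20) - 538)/262 = 352709*(27 - 538)/262 = (352709/262)*(-511) = -180234299/262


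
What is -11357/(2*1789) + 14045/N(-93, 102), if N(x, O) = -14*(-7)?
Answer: 12285006/87661 ≈ 140.14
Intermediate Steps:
N(x, O) = 98
-11357/(2*1789) + 14045/N(-93, 102) = -11357/(2*1789) + 14045/98 = -11357/3578 + 14045*(1/98) = -11357*1/3578 + 14045/98 = -11357/3578 + 14045/98 = 12285006/87661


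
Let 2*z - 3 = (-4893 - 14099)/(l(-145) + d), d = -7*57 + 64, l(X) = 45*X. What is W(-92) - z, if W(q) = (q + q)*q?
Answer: 58053147/3430 ≈ 16925.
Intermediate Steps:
d = -335 (d = -399 + 64 = -335)
W(q) = 2*q² (W(q) = (2*q)*q = 2*q²)
z = 9893/3430 (z = 3/2 + ((-4893 - 14099)/(45*(-145) - 335))/2 = 3/2 + (-18992/(-6525 - 335))/2 = 3/2 + (-18992/(-6860))/2 = 3/2 + (-18992*(-1/6860))/2 = 3/2 + (½)*(4748/1715) = 3/2 + 2374/1715 = 9893/3430 ≈ 2.8843)
W(-92) - z = 2*(-92)² - 1*9893/3430 = 2*8464 - 9893/3430 = 16928 - 9893/3430 = 58053147/3430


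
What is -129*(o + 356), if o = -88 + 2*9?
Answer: -36894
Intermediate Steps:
o = -70 (o = -88 + 18 = -70)
-129*(o + 356) = -129*(-70 + 356) = -129*286 = -36894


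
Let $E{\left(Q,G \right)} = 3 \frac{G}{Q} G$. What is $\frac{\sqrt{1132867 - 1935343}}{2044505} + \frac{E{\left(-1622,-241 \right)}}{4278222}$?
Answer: $- \frac{58081}{2313092028} + \frac{6 i \sqrt{22291}}{2044505} \approx -2.511 \cdot 10^{-5} + 0.00043816 i$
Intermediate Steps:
$E{\left(Q,G \right)} = \frac{3 G^{2}}{Q}$ ($E{\left(Q,G \right)} = \frac{3 G}{Q} G = \frac{3 G^{2}}{Q}$)
$\frac{\sqrt{1132867 - 1935343}}{2044505} + \frac{E{\left(-1622,-241 \right)}}{4278222} = \frac{\sqrt{1132867 - 1935343}}{2044505} + \frac{3 \left(-241\right)^{2} \frac{1}{-1622}}{4278222} = \sqrt{-802476} \cdot \frac{1}{2044505} + 3 \cdot 58081 \left(- \frac{1}{1622}\right) \frac{1}{4278222} = 6 i \sqrt{22291} \cdot \frac{1}{2044505} - \frac{58081}{2313092028} = \frac{6 i \sqrt{22291}}{2044505} - \frac{58081}{2313092028} = - \frac{58081}{2313092028} + \frac{6 i \sqrt{22291}}{2044505}$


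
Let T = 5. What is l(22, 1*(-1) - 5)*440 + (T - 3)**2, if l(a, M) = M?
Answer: -2636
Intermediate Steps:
l(22, 1*(-1) - 5)*440 + (T - 3)**2 = (1*(-1) - 5)*440 + (5 - 3)**2 = (-1 - 5)*440 + 2**2 = -6*440 + 4 = -2640 + 4 = -2636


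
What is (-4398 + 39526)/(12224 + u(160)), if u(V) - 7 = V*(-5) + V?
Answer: 35128/11591 ≈ 3.0306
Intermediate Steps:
u(V) = 7 - 4*V (u(V) = 7 + (V*(-5) + V) = 7 + (-5*V + V) = 7 - 4*V)
(-4398 + 39526)/(12224 + u(160)) = (-4398 + 39526)/(12224 + (7 - 4*160)) = 35128/(12224 + (7 - 640)) = 35128/(12224 - 633) = 35128/11591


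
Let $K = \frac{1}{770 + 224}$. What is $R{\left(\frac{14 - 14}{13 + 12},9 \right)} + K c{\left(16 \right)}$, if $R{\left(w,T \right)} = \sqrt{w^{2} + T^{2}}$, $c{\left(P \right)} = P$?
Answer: $\frac{4481}{497} \approx 9.0161$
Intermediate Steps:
$K = \frac{1}{994} \approx 0.001006$
$R{\left(w,T \right)} = \sqrt{T^{2} + w^{2}}$
$R{\left(\frac{14 - 14}{13 + 12},9 \right)} + K c{\left(16 \right)} = \sqrt{9^{2} + \left(\frac{14 - 14}{13 + 12}\right)^{2}} + \frac{1}{994} \cdot 16 = \sqrt{81 + \left(\frac{0}{25}\right)^{2}} + \frac{8}{497} = \sqrt{81 + \left(0 \cdot \frac{1}{25}\right)^{2}} + \frac{8}{497} = \sqrt{81 + 0^{2}} + \frac{8}{497} = \sqrt{81 + 0} + \frac{8}{497} = \sqrt{81} + \frac{8}{497} = 9 + \frac{8}{497} = \frac{4481}{497}$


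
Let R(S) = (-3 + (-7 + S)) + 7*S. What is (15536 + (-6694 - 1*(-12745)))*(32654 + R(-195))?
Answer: 671010308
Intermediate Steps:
R(S) = -10 + 8*S (R(S) = (-10 + S) + 7*S = -10 + 8*S)
(15536 + (-6694 - 1*(-12745)))*(32654 + R(-195)) = (15536 + (-6694 - 1*(-12745)))*(32654 + (-10 + 8*(-195))) = (15536 + (-6694 + 12745))*(32654 + (-10 - 1560)) = (15536 + 6051)*(32654 - 1570) = 21587*31084 = 671010308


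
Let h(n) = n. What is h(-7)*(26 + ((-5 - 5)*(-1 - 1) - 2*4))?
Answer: -266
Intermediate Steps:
h(-7)*(26 + ((-5 - 5)*(-1 - 1) - 2*4)) = -7*(26 + ((-5 - 5)*(-1 - 1) - 2*4)) = -7*(26 + (-10*(-2) - 8)) = -7*(26 + (20 - 8)) = -7*(26 + 12) = -7*38 = -266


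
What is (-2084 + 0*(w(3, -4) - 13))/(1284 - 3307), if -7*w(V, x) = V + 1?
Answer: 2084/2023 ≈ 1.0302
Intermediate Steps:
w(V, x) = -1/7 - V/7 (w(V, x) = -(V + 1)/7 = -(1 + V)/7 = -1/7 - V/7)
(-2084 + 0*(w(3, -4) - 13))/(1284 - 3307) = (-2084 + 0*((-1/7 - 1/7*3) - 13))/(1284 - 3307) = (-2084 + 0*((-1/7 - 3/7) - 13))/(-2023) = (-2084 + 0*(-4/7 - 13))*(-1/2023) = (-2084 + 0*(-95/7))*(-1/2023) = (-2084 + 0)*(-1/2023) = -2084*(-1/2023) = 2084/2023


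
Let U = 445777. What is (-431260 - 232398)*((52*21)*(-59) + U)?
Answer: -253085314642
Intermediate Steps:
(-431260 - 232398)*((52*21)*(-59) + U) = (-431260 - 232398)*((52*21)*(-59) + 445777) = -663658*(1092*(-59) + 445777) = -663658*(-64428 + 445777) = -663658*381349 = -253085314642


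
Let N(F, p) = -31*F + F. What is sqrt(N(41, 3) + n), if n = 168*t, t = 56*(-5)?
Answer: I*sqrt(48270) ≈ 219.7*I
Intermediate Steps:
t = -280
N(F, p) = -30*F
n = -47040 (n = 168*(-280) = -47040)
sqrt(N(41, 3) + n) = sqrt(-30*41 - 47040) = sqrt(-1230 - 47040) = sqrt(-48270) = I*sqrt(48270)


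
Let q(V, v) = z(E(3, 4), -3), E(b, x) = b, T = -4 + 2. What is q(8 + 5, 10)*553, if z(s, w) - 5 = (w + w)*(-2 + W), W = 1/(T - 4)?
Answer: 9954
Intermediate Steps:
T = -2
W = -⅙ (W = 1/(-2 - 4) = 1/(-6) = -⅙ ≈ -0.16667)
z(s, w) = 5 - 13*w/3 (z(s, w) = 5 + (w + w)*(-2 - ⅙) = 5 + (2*w)*(-13/6) = 5 - 13*w/3)
q(V, v) = 18 (q(V, v) = 5 - 13/3*(-3) = 5 + 13 = 18)
q(8 + 5, 10)*553 = 18*553 = 9954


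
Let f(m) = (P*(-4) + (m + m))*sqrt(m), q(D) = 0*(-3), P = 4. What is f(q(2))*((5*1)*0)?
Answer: 0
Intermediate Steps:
q(D) = 0
f(m) = sqrt(m)*(-16 + 2*m) (f(m) = (4*(-4) + (m + m))*sqrt(m) = (-16 + 2*m)*sqrt(m) = sqrt(m)*(-16 + 2*m))
f(q(2))*((5*1)*0) = (2*sqrt(0)*(-8 + 0))*((5*1)*0) = (2*0*(-8))*(5*0) = 0*0 = 0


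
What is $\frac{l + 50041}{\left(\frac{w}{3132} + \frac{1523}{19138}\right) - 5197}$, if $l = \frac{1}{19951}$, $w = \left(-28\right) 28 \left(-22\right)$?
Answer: $- \frac{14960598271991568}{1552060314566423} \approx -9.6392$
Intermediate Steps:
$w = 17248$ ($w = \left(-784\right) \left(-22\right) = 17248$)
$l = \frac{1}{19951} \approx 5.0123 \cdot 10^{-5}$
$\frac{l + 50041}{\left(\frac{w}{3132} + \frac{1523}{19138}\right) - 5197} = \frac{\frac{1}{19951} + 50041}{\left(\frac{17248}{3132} + \frac{1523}{19138}\right) - 5197} = \frac{998367992}{19951 \left(\left(17248 \cdot \frac{1}{3132} + 1523 \cdot \frac{1}{19138}\right) - 5197\right)} = \frac{998367992}{19951 \left(\left(\frac{4312}{783} + \frac{1523}{19138}\right) - 5197\right)} = \frac{998367992}{19951 \left(\frac{83715565}{14985054} - 5197\right)} = \frac{998367992}{19951 \left(- \frac{77793610073}{14985054}\right)} = \frac{998367992}{19951} \left(- \frac{14985054}{77793610073}\right) = - \frac{14960598271991568}{1552060314566423}$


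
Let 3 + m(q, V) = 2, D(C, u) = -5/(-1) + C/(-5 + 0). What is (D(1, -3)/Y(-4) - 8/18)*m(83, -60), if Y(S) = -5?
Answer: 316/225 ≈ 1.4044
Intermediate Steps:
D(C, u) = 5 - C/5 (D(C, u) = -5*(-1) + C/(-5) = 5 + C*(-⅕) = 5 - C/5)
m(q, V) = -1 (m(q, V) = -3 + 2 = -1)
(D(1, -3)/Y(-4) - 8/18)*m(83, -60) = ((5 - ⅕*1)/(-5) - 8/18)*(-1) = ((5 - ⅕)*(-⅕) - 8*1/18)*(-1) = ((24/5)*(-⅕) - 4/9)*(-1) = (-24/25 - 4/9)*(-1) = -316/225*(-1) = 316/225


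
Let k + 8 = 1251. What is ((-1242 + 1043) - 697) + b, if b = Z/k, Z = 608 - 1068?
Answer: -1114188/1243 ≈ -896.37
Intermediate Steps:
k = 1243 (k = -8 + 1251 = 1243)
Z = -460
b = -460/1243 ≈ -0.37007
((-1242 + 1043) - 697) + b = ((-1242 + 1043) - 697) - 460/1243 = (-199 - 697) - 460/1243 = -896 - 460/1243 = -1114188/1243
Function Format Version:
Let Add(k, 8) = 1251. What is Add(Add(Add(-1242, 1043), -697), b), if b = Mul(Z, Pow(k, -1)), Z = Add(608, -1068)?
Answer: Rational(-1114188, 1243) ≈ -896.37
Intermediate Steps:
k = 1243 (k = Add(-8, 1251) = 1243)
Z = -460
b = Rational(-460, 1243) (b = Mul(-460, Pow(1243, -1)) = Mul(-460, Rational(1, 1243)) = Rational(-460, 1243) ≈ -0.37007)
Add(Add(Add(-1242, 1043), -697), b) = Add(Add(Add(-1242, 1043), -697), Rational(-460, 1243)) = Add(Add(-199, -697), Rational(-460, 1243)) = Add(-896, Rational(-460, 1243)) = Rational(-1114188, 1243)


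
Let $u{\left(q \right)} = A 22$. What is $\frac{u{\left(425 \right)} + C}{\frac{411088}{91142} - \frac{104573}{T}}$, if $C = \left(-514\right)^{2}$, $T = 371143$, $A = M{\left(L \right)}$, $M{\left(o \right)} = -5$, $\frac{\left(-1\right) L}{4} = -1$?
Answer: $\frac{4466580969150158}{71520720609} \approx 62452.0$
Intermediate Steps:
$L = 4$ ($L = \left(-4\right) \left(-1\right) = 4$)
$A = -5$
$u{\left(q \right)} = -110$ ($u{\left(q \right)} = \left(-5\right) 22 = -110$)
$C = 264196$
$\frac{u{\left(425 \right)} + C}{\frac{411088}{91142} - \frac{104573}{T}} = \frac{-110 + 264196}{\frac{411088}{91142} - \frac{104573}{371143}} = \frac{264086}{411088 \cdot \frac{1}{91142} - \frac{104573}{371143}} = \frac{264086}{\frac{205544}{45571} - \frac{104573}{371143}} = \frac{264086}{\frac{71520720609}{16913357653}} = 264086 \cdot \frac{16913357653}{71520720609} = \frac{4466580969150158}{71520720609}$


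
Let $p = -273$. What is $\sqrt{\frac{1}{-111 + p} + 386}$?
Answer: $\frac{\sqrt{889338}}{48} \approx 19.647$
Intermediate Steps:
$\sqrt{\frac{1}{-111 + p} + 386} = \sqrt{\frac{1}{-111 - 273} + 386} = \sqrt{\frac{1}{-384} + 386} = \sqrt{- \frac{1}{384} + 386} = \sqrt{\frac{148223}{384}} = \frac{\sqrt{889338}}{48}$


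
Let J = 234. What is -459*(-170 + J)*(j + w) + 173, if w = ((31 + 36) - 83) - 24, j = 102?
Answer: -1821139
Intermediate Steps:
w = -40 (w = (67 - 83) - 24 = -16 - 24 = -40)
-459*(-170 + J)*(j + w) + 173 = -459*(-170 + 234)*(102 - 40) + 173 = -29376*62 + 173 = -459*3968 + 173 = -1821312 + 173 = -1821139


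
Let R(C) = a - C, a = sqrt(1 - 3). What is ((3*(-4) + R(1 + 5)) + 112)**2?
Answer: (94 + I*sqrt(2))**2 ≈ 8834.0 + 265.87*I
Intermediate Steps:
a = I*sqrt(2) (a = sqrt(-2) = I*sqrt(2) ≈ 1.4142*I)
R(C) = -C + I*sqrt(2) (R(C) = I*sqrt(2) - C = -C + I*sqrt(2))
((3*(-4) + R(1 + 5)) + 112)**2 = ((3*(-4) + (-(1 + 5) + I*sqrt(2))) + 112)**2 = ((-12 + (-1*6 + I*sqrt(2))) + 112)**2 = ((-12 + (-6 + I*sqrt(2))) + 112)**2 = ((-18 + I*sqrt(2)) + 112)**2 = (94 + I*sqrt(2))**2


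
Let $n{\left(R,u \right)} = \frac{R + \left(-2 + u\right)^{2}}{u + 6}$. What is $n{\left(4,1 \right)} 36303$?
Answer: $\frac{181515}{7} \approx 25931.0$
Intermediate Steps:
$n{\left(R,u \right)} = \frac{R + \left(-2 + u\right)^{2}}{6 + u}$
$n{\left(4,1 \right)} 36303 = \frac{4 + \left(-2 + 1\right)^{2}}{6 + 1} \cdot 36303 = \frac{4 + \left(-1\right)^{2}}{7} \cdot 36303 = \frac{4 + 1}{7} \cdot 36303 = \frac{1}{7} \cdot 5 \cdot 36303 = \frac{5}{7} \cdot 36303 = \frac{181515}{7}$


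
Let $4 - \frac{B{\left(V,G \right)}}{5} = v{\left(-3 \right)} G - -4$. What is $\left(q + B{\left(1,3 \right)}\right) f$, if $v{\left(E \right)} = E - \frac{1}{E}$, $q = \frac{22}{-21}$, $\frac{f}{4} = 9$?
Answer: $\frac{9816}{7} \approx 1402.3$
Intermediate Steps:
$f = 36$ ($f = 4 \cdot 9 = 36$)
$q = - \frac{22}{21}$ ($q = 22 \left(- \frac{1}{21}\right) = - \frac{22}{21} \approx -1.0476$)
$B{\left(V,G \right)} = \frac{40 G}{3}$ ($B{\left(V,G \right)} = 20 - 5 \left(\left(-3 - \frac{1}{-3}\right) G - -4\right) = 20 - 5 \left(\left(-3 - - \frac{1}{3}\right) G + 4\right) = 20 - 5 \left(\left(-3 + \frac{1}{3}\right) G + 4\right) = 20 - 5 \left(- \frac{8 G}{3} + 4\right) = 20 - 5 \left(4 - \frac{8 G}{3}\right) = 20 + \left(-20 + \frac{40 G}{3}\right) = \frac{40 G}{3}$)
$\left(q + B{\left(1,3 \right)}\right) f = \left(- \frac{22}{21} + \frac{40}{3} \cdot 3\right) 36 = \left(- \frac{22}{21} + 40\right) 36 = \frac{818}{21} \cdot 36 = \frac{9816}{7}$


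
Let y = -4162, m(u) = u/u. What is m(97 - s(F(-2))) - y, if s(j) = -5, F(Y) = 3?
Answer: 4163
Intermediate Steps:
m(u) = 1
m(97 - s(F(-2))) - y = 1 - 1*(-4162) = 1 + 4162 = 4163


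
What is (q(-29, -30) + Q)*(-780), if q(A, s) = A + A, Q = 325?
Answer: -208260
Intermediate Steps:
q(A, s) = 2*A
(q(-29, -30) + Q)*(-780) = (2*(-29) + 325)*(-780) = (-58 + 325)*(-780) = 267*(-780) = -208260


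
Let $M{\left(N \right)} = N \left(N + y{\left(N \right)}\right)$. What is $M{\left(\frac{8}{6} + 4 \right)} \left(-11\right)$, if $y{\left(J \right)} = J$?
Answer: $- \frac{5632}{9} \approx -625.78$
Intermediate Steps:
$M{\left(N \right)} = 2 N^{2}$ ($M{\left(N \right)} = N \left(N + N\right) = N 2 N = 2 N^{2}$)
$M{\left(\frac{8}{6} + 4 \right)} \left(-11\right) = 2 \left(\frac{8}{6} + 4\right)^{2} \left(-11\right) = 2 \left(8 \cdot \frac{1}{6} + 4\right)^{2} \left(-11\right) = 2 \left(\frac{4}{3} + 4\right)^{2} \left(-11\right) = 2 \left(\frac{16}{3}\right)^{2} \left(-11\right) = 2 \cdot \frac{256}{9} \left(-11\right) = \frac{512}{9} \left(-11\right) = - \frac{5632}{9}$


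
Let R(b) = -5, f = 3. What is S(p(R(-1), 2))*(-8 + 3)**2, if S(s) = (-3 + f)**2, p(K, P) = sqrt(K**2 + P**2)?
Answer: 0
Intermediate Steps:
S(s) = 0 (S(s) = (-3 + 3)**2 = 0**2 = 0)
S(p(R(-1), 2))*(-8 + 3)**2 = 0*(-8 + 3)**2 = 0*(-5)**2 = 0*25 = 0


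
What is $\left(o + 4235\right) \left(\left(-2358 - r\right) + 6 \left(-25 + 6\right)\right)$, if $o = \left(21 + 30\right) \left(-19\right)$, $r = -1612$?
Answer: $-2808760$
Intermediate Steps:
$o = -969$ ($o = 51 \left(-19\right) = -969$)
$\left(o + 4235\right) \left(\left(-2358 - r\right) + 6 \left(-25 + 6\right)\right) = \left(-969 + 4235\right) \left(\left(-2358 - -1612\right) + 6 \left(-25 + 6\right)\right) = 3266 \left(\left(-2358 + 1612\right) + 6 \left(-19\right)\right) = 3266 \left(-746 - 114\right) = 3266 \left(-860\right) = -2808760$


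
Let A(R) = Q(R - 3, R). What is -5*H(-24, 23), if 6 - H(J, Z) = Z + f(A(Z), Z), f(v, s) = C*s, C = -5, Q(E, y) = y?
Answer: -490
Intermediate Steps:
A(R) = R
f(v, s) = -5*s
H(J, Z) = 6 + 4*Z (H(J, Z) = 6 - (Z - 5*Z) = 6 - (-4)*Z = 6 + 4*Z)
-5*H(-24, 23) = -5*(6 + 4*23) = -5*(6 + 92) = -5*98 = -490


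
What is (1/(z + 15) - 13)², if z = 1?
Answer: 42849/256 ≈ 167.38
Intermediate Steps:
(1/(z + 15) - 13)² = (1/(1 + 15) - 13)² = (1/16 - 13)² = (-207/16)² = 42849/256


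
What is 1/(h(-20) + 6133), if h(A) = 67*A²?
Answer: 1/32933 ≈ 3.0365e-5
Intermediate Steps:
1/(h(-20) + 6133) = 1/(67*(-20)² + 6133) = 1/(67*400 + 6133) = 1/(26800 + 6133) = 1/32933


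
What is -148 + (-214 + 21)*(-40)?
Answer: 7572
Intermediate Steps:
-148 + (-214 + 21)*(-40) = -148 - 193*(-40) = -148 + 7720 = 7572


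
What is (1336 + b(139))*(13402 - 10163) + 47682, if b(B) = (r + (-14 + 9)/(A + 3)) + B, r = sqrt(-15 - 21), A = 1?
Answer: 19284633/4 + 19434*I ≈ 4.8212e+6 + 19434.0*I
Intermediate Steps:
r = 6*I (r = sqrt(-36) = 6*I ≈ 6.0*I)
b(B) = -5/4 + B + 6*I (b(B) = (6*I + (-14 + 9)/(1 + 3)) + B = (6*I - 5/4) + B = (-5/4 + 6*I) + B = -5/4 + B + 6*I)
(1336 + b(139))*(13402 - 10163) + 47682 = (1336 + (-5/4 + 139 + 6*I))*(13402 - 10163) + 47682 = (1336 + (551/4 + 6*I))*3239 + 47682 = (5895/4 + 6*I)*3239 + 47682 = (19093905/4 + 19434*I) + 47682 = 19284633/4 + 19434*I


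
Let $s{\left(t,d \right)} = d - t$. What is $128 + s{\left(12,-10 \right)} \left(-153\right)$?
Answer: $3494$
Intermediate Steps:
$128 + s{\left(12,-10 \right)} \left(-153\right) = 128 + \left(-10 - 12\right) \left(-153\right) = 128 - -3366 = 128 + 3366 = 3494$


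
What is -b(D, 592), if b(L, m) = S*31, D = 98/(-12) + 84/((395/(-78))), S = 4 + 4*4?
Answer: -620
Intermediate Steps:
S = 20 (S = 4 + 16 = 20)
D = -58667/2370 (D = 98*(-1/12) + 84/((395*(-1/78))) = -49/6 + 84/(-395/78) = -49/6 + 84*(-78/395) = -49/6 - 6552/395 = -58667/2370 ≈ -24.754)
b(L, m) = 620 (b(L, m) = 20*31 = 620)
-b(D, 592) = -1*620 = -620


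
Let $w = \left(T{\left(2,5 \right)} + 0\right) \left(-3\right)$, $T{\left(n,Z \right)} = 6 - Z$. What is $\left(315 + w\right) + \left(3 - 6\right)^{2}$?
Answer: $321$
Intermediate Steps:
$w = -3$ ($w = \left(\left(6 - 5\right) + 0\right) \left(-3\right) = \left(1 + 0\right) \left(-3\right) = 1 \left(-3\right) = -3$)
$\left(315 + w\right) + \left(3 - 6\right)^{2} = \left(315 - 3\right) + \left(3 - 6\right)^{2} = 312 + \left(-3\right)^{2} = 312 + 9 = 321$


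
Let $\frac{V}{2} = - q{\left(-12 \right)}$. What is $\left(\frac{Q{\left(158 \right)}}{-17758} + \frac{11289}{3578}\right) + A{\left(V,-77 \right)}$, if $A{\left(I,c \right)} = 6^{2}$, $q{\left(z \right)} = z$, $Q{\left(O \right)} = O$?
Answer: $\frac{1243638601}{31769062} \approx 39.146$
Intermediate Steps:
$V = 24$ ($V = 2 \left(\left(-1\right) \left(-12\right)\right) = 2 \cdot 12 = 24$)
$A{\left(I,c \right)} = 36$
$\left(\frac{Q{\left(158 \right)}}{-17758} + \frac{11289}{3578}\right) + A{\left(V,-77 \right)} = \left(\frac{158}{-17758} + \frac{11289}{3578}\right) + 36 = \left(158 \left(- \frac{1}{17758}\right) + 11289 \cdot \frac{1}{3578}\right) + 36 = \left(- \frac{79}{8879} + \frac{11289}{3578}\right) + 36 = \frac{99952369}{31769062} + 36 = \frac{1243638601}{31769062}$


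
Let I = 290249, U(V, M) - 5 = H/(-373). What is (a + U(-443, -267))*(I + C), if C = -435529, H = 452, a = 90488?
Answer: -4903699327360/373 ≈ -1.3147e+10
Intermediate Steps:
U(V, M) = 1413/373 (U(V, M) = 5 + 452/(-373) = 5 + 452*(-1/373) = 5 - 452/373 = 1413/373)
(a + U(-443, -267))*(I + C) = (90488 + 1413/373)*(290249 - 435529) = (33753437/373)*(-145280) = -4903699327360/373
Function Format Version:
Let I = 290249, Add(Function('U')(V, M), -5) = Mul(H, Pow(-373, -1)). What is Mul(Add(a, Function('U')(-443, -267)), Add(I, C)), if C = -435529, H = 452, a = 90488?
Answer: Rational(-4903699327360, 373) ≈ -1.3147e+10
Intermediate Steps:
Function('U')(V, M) = Rational(1413, 373) (Function('U')(V, M) = Add(5, Mul(452, Pow(-373, -1))) = Add(5, Mul(452, Rational(-1, 373))) = Add(5, Rational(-452, 373)) = Rational(1413, 373))
Mul(Add(a, Function('U')(-443, -267)), Add(I, C)) = Mul(Add(90488, Rational(1413, 373)), Add(290249, -435529)) = Mul(Rational(33753437, 373), -145280) = Rational(-4903699327360, 373)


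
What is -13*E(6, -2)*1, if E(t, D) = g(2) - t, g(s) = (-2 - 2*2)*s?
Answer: 234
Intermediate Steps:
g(s) = -6*s (g(s) = (-2 - 4)*s = -6*s)
E(t, D) = -12 - t (E(t, D) = -6*2 - t = -12 - t)
-13*E(6, -2)*1 = -13*(-12 - 1*6)*1 = -13*(-12 - 6)*1 = -13*(-18)*1 = 234*1 = 234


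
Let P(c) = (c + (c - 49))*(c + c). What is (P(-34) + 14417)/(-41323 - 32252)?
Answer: -22373/73575 ≈ -0.30408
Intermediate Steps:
P(c) = 2*c*(-49 + 2*c) (P(c) = (c + (-49 + c))*(2*c) = (-49 + 2*c)*(2*c) = 2*c*(-49 + 2*c))
(P(-34) + 14417)/(-41323 - 32252) = (2*(-34)*(-49 + 2*(-34)) + 14417)/(-41323 - 32252) = (2*(-34)*(-49 - 68) + 14417)/(-73575) = (2*(-34)*(-117) + 14417)*(-1/73575) = (7956 + 14417)*(-1/73575) = 22373*(-1/73575) = -22373/73575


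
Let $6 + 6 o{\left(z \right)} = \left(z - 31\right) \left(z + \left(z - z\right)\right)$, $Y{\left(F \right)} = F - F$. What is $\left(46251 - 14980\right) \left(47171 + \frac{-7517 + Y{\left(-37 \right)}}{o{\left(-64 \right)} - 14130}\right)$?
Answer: $\frac{58049699263694}{39353} \approx 1.4751 \cdot 10^{9}$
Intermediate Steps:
$Y{\left(F \right)} = 0$
$o{\left(z \right)} = -1 + \frac{z \left(-31 + z\right)}{6}$ ($o{\left(z \right)} = -1 + \frac{\left(z - 31\right) \left(z + \left(z - z\right)\right)}{6} = -1 + \frac{\left(-31 + z\right) \left(z + 0\right)}{6} = -1 + \frac{\left(-31 + z\right) z}{6} = -1 + \frac{z \left(-31 + z\right)}{6}$)
$\left(46251 - 14980\right) \left(47171 + \frac{-7517 + Y{\left(-37 \right)}}{o{\left(-64 \right)} - 14130}\right) = \left(46251 - 14980\right) \left(47171 + \frac{-7517 + 0}{\left(-1 - - \frac{992}{3} + \frac{\left(-64\right)^{2}}{6}\right) - 14130}\right) = 31271 \left(47171 - \frac{7517}{\left(-1 + \frac{992}{3} + \frac{1}{6} \cdot 4096\right) - 14130}\right) = 31271 \left(47171 - \frac{7517}{\left(-1 + \frac{992}{3} + \frac{2048}{3}\right) - 14130}\right) = 31271 \left(47171 - \frac{7517}{\frac{3037}{3} - 14130}\right) = 31271 \left(47171 - \frac{7517}{- \frac{39353}{3}}\right) = 31271 \left(47171 - - \frac{22551}{39353}\right) = 31271 \left(47171 + \frac{22551}{39353}\right) = 31271 \cdot \frac{1856342914}{39353} = \frac{58049699263694}{39353}$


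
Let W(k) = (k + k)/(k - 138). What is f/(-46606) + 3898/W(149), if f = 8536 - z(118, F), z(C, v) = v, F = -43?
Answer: 997907763/6944294 ≈ 143.70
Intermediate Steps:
W(k) = 2*k/(-138 + k) (W(k) = (2*k)/(-138 + k) = 2*k/(-138 + k))
f = 8579 (f = 8536 - 1*(-43) = 8536 + 43 = 8579)
f/(-46606) + 3898/W(149) = 8579/(-46606) + 3898/((2*149/(-138 + 149))) = 8579*(-1/46606) + 3898/((2*149/11)) = -8579/46606 + 3898/((2*149*(1/11))) = -8579/46606 + 3898/(298/11) = -8579/46606 + 3898*(11/298) = -8579/46606 + 21439/149 = 997907763/6944294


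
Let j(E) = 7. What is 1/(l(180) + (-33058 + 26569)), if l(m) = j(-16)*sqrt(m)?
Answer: -103/668227 - 2*sqrt(5)/2004681 ≈ -0.00015637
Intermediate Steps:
l(m) = 7*sqrt(m)
1/(l(180) + (-33058 + 26569)) = 1/(7*sqrt(180) + (-33058 + 26569)) = 1/(7*(6*sqrt(5)) - 6489) = 1/(42*sqrt(5) - 6489) = 1/(-6489 + 42*sqrt(5))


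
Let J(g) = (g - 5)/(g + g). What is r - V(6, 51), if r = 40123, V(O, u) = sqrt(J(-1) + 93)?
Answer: 40123 - 4*sqrt(6) ≈ 40113.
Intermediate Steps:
J(g) = (-5 + g)/(2*g) (J(g) = (-5 + g)/((2*g)) = (-5 + g)*(1/(2*g)) = (-5 + g)/(2*g))
V(O, u) = 4*sqrt(6) (V(O, u) = sqrt((1/2)*(-5 - 1)/(-1) + 93) = sqrt((1/2)*(-1)*(-6) + 93) = sqrt(3 + 93) = sqrt(96) = 4*sqrt(6))
r - V(6, 51) = 40123 - 4*sqrt(6)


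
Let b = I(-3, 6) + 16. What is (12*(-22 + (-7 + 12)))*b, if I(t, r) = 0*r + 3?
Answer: -3876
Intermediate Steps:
I(t, r) = 3 (I(t, r) = 0 + 3 = 3)
b = 19 (b = 3 + 16 = 19)
(12*(-22 + (-7 + 12)))*b = (12*(-22 + (-7 + 12)))*19 = (12*(-22 + 5))*19 = (12*(-17))*19 = -204*19 = -3876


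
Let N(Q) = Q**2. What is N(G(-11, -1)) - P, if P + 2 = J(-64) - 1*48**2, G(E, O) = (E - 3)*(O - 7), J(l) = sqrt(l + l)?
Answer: 14850 - 8*I*sqrt(2) ≈ 14850.0 - 11.314*I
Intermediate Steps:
J(l) = sqrt(2)*sqrt(l) (J(l) = sqrt(2*l) = sqrt(2)*sqrt(l))
G(E, O) = (-7 + O)*(-3 + E) (G(E, O) = (-3 + E)*(-7 + O) = (-7 + O)*(-3 + E))
P = -2306 + 8*I*sqrt(2) (P = -2 + (sqrt(2)*sqrt(-64) - 1*48**2) = -2 + (sqrt(2)*(8*I) - 1*2304) = -2 + (8*I*sqrt(2) - 2304) = -2 + (-2304 + 8*I*sqrt(2)) = -2306 + 8*I*sqrt(2) ≈ -2306.0 + 11.314*I)
N(G(-11, -1)) - P = (21 - 7*(-11) - 3*(-1) - 11*(-1))**2 - (-2306 + 8*I*sqrt(2)) = (21 + 77 + 3 + 11)**2 + (2306 - 8*I*sqrt(2)) = 112**2 + (2306 - 8*I*sqrt(2)) = 12544 + (2306 - 8*I*sqrt(2)) = 14850 - 8*I*sqrt(2)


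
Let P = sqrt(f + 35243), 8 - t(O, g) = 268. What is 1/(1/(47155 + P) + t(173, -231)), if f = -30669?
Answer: -578133210105/150314622367001 + sqrt(4574)/150314622367001 ≈ -0.0038462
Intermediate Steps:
t(O, g) = -260 (t(O, g) = 8 - 1*268 = 8 - 268 = -260)
P = sqrt(4574) (P = sqrt(-30669 + 35243) = sqrt(4574) ≈ 67.631)
1/(1/(47155 + P) + t(173, -231)) = 1/(1/(47155 + sqrt(4574)) - 260) = 1/(-260 + 1/(47155 + sqrt(4574)))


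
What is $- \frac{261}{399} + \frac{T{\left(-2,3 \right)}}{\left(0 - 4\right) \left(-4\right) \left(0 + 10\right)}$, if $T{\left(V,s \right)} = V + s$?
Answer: $- \frac{13787}{21280} \approx -0.64789$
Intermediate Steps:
$- \frac{261}{399} + \frac{T{\left(-2,3 \right)}}{\left(0 - 4\right) \left(-4\right) \left(0 + 10\right)} = - \frac{261}{399} + \frac{-2 + 3}{\left(0 - 4\right) \left(-4\right) \left(0 + 10\right)} = \left(-261\right) \frac{1}{399} + 1 \frac{1}{\left(-4\right) \left(-4\right) 10} = - \frac{87}{133} + 1 \frac{1}{16 \cdot 10} = - \frac{87}{133} + 1 \cdot \frac{1}{160} = - \frac{87}{133} + \frac{1}{160} = - \frac{13787}{21280}$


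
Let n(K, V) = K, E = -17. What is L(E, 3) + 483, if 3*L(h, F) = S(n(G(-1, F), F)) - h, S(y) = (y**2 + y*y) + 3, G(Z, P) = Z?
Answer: 1471/3 ≈ 490.33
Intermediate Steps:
S(y) = 3 + 2*y**2 (S(y) = (y**2 + y**2) + 3 = 2*y**2 + 3 = 3 + 2*y**2)
L(h, F) = 5/3 - h/3 (L(h, F) = ((3 + 2*(-1)**2) - h)/3 = ((3 + 2*1) - h)/3 = ((3 + 2) - h)/3 = (5 - h)/3 = 5/3 - h/3)
L(E, 3) + 483 = (5/3 - 1/3*(-17)) + 483 = (5/3 + 17/3) + 483 = 22/3 + 483 = 1471/3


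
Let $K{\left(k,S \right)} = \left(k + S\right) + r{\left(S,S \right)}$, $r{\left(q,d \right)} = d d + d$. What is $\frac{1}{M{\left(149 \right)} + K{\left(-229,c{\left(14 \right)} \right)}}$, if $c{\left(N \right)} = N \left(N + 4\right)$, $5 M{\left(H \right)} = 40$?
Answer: $\frac{1}{63787} \approx 1.5677 \cdot 10^{-5}$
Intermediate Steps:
$M{\left(H \right)} = 8$ ($M{\left(H \right)} = \frac{1}{5} \cdot 40 = 8$)
$r{\left(q,d \right)} = d + d^{2}$ ($r{\left(q,d \right)} = d^{2} + d = d + d^{2}$)
$c{\left(N \right)} = N \left(4 + N\right)$
$K{\left(k,S \right)} = S + k + S \left(1 + S\right)$ ($K{\left(k,S \right)} = \left(k + S\right) + S \left(1 + S\right) = \left(S + k\right) + S \left(1 + S\right) = S + k + S \left(1 + S\right)$)
$\frac{1}{M{\left(149 \right)} + K{\left(-229,c{\left(14 \right)} \right)}} = \frac{1}{8 + \left(14 \left(4 + 14\right) - 229 + 14 \left(4 + 14\right) \left(1 + 14 \left(4 + 14\right)\right)\right)} = \frac{1}{8 + \left(14 \cdot 18 - 229 + 14 \cdot 18 \left(1 + 14 \cdot 18\right)\right)} = \frac{1}{8 + \left(252 - 229 + 252 \left(1 + 252\right)\right)} = \frac{1}{8 + \left(252 - 229 + 252 \cdot 253\right)} = \frac{1}{8 + \left(252 - 229 + 63756\right)} = \frac{1}{8 + 63779} = \frac{1}{63787}$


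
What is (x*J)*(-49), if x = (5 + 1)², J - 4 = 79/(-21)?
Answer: -420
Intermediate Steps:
J = 5/21 (J = 4 + 79/(-21) = 4 + 79*(-1/21) = 4 - 79/21 = 5/21 ≈ 0.23810)
x = 36 (x = 6² = 36)
(x*J)*(-49) = (36*(5/21))*(-49) = (60/7)*(-49) = -420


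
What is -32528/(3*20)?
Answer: -8132/15 ≈ -542.13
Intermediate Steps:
-32528/(3*20) = -32528/60 = -214*38/15 = -8132/15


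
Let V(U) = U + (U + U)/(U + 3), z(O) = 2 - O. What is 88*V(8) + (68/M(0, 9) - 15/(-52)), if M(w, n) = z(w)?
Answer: 45047/52 ≈ 866.29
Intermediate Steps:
M(w, n) = 2 - w
V(U) = U + 2*U/(3 + U) (V(U) = U + (2*U)/(3 + U) = U + 2*U/(3 + U))
88*V(8) + (68/M(0, 9) - 15/(-52)) = 88*(8*(5 + 8)/(3 + 8)) + (68/(2 - 1*0) - 15/(-52)) = 88*(8*13/11) + (68/(2 + 0) - 15*(-1/52)) = 88*(8*(1/11)*13) + (68/2 + 15/52) = 88*(104/11) + (68*(1/2) + 15/52) = 832 + (34 + 15/52) = 832 + 1783/52 = 45047/52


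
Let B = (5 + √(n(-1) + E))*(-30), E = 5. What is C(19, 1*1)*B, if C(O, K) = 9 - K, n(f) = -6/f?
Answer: -1200 - 240*√11 ≈ -1996.0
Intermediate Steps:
B = -150 - 30*√11 (B = (5 + √(-6/(-1) + 5))*(-30) = (5 + √(-6*(-1) + 5))*(-30) = (5 + √(6 + 5))*(-30) = (5 + √11)*(-30) = -150 - 30*√11 ≈ -249.50)
C(19, 1*1)*B = (9 - 1)*(-150 - 30*√11) = 8*(-150 - 30*√11) = -1200 - 240*√11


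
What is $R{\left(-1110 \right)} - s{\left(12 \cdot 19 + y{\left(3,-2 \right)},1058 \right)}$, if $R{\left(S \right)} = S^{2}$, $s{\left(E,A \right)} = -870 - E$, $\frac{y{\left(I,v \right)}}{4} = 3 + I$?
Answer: $1233222$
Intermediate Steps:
$y{\left(I,v \right)} = 12 + 4 I$ ($y{\left(I,v \right)} = 4 \left(3 + I\right) = 12 + 4 I$)
$R{\left(-1110 \right)} - s{\left(12 \cdot 19 + y{\left(3,-2 \right)},1058 \right)} = \left(-1110\right)^{2} - \left(-870 - \left(12 \cdot 19 + \left(12 + 4 \cdot 3\right)\right)\right) = 1232100 - \left(-870 - \left(228 + \left(12 + 12\right)\right)\right) = 1232100 - \left(-870 - \left(228 + 24\right)\right) = 1232100 - \left(-870 - 252\right) = 1232100 - -1122 = 1232100 + 1122 = 1233222$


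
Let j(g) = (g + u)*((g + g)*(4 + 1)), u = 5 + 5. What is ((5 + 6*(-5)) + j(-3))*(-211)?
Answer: 49585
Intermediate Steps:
u = 10
j(g) = 10*g*(10 + g) (j(g) = (g + 10)*((g + g)*(4 + 1)) = (10 + g)*((2*g)*5) = (10 + g)*(10*g) = 10*g*(10 + g))
((5 + 6*(-5)) + j(-3))*(-211) = ((5 + 6*(-5)) + 10*(-3)*(10 - 3))*(-211) = ((5 - 30) + 10*(-3)*7)*(-211) = (-25 - 210)*(-211) = -235*(-211) = 49585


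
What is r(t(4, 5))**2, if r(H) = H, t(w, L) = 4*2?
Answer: 64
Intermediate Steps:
t(w, L) = 8
r(t(4, 5))**2 = 8**2 = 64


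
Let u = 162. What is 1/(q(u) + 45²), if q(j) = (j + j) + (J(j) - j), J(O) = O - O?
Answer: 1/2187 ≈ 0.00045725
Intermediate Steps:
J(O) = 0
q(j) = j (q(j) = (j + j) + (0 - j) = 2*j - j = j)
1/(q(u) + 45²) = 1/(162 + 45²) = 1/(162 + 2025) = 1/2187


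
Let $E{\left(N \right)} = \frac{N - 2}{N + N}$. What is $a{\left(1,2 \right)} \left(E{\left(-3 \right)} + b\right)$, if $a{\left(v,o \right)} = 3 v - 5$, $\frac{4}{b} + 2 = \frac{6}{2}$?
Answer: $- \frac{29}{3} \approx -9.6667$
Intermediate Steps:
$b = 4$ ($b = \frac{4}{-2 + \frac{6}{2}} = \frac{4}{-2 + 6 \cdot \frac{1}{2}} = \frac{4}{-2 + 3} = \frac{4}{1} = 4 \cdot 1 = 4$)
$a{\left(v,o \right)} = -5 + 3 v$
$E{\left(N \right)} = \frac{-2 + N}{2 N}$
$a{\left(1,2 \right)} \left(E{\left(-3 \right)} + b\right) = \left(-5 + 3 \cdot 1\right) \left(\frac{-2 - 3}{2 \left(-3\right)} + 4\right) = \left(-5 + 3\right) \left(\frac{1}{2} \left(- \frac{1}{3}\right) \left(-5\right) + 4\right) = - 2 \left(\frac{5}{6} + 4\right) = \left(-2\right) \frac{29}{6} = - \frac{29}{3}$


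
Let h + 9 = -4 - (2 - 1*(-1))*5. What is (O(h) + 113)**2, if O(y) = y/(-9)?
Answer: 1092025/81 ≈ 13482.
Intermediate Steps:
h = -28 (h = -9 + (-4 - (2 - 1*(-1))*5) = -9 + (-4 - (2 + 1)*5) = -9 + (-4 - 3*5) = -9 + (-4 - 1*15) = -9 + (-4 - 15) = -9 - 19 = -28)
O(y) = -y/9 (O(y) = y*(-1/9) = -y/9)
(O(h) + 113)**2 = (-1/9*(-28) + 113)**2 = (28/9 + 113)**2 = (1045/9)**2 = 1092025/81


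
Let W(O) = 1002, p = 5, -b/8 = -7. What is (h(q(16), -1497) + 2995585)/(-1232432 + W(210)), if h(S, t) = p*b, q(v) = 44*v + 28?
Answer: -599173/246286 ≈ -2.4328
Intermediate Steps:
b = 56 (b = -8*(-7) = 56)
q(v) = 28 + 44*v
h(S, t) = 280 (h(S, t) = 5*56 = 280)
(h(q(16), -1497) + 2995585)/(-1232432 + W(210)) = (280 + 2995585)/(-1232432 + 1002) = 2995865/(-1231430) = 2995865*(-1/1231430) = -599173/246286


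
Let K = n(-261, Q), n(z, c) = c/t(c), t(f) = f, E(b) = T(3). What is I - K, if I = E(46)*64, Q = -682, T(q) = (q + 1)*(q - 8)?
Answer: -1281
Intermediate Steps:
T(q) = (1 + q)*(-8 + q)
E(b) = -20 (E(b) = -8 + 3² - 7*3 = -8 + 9 - 21 = -20)
n(z, c) = 1 (n(z, c) = c/c = 1)
K = 1
I = -1280 (I = -20*64 = -1280)
I - K = -1280 - 1*1 = -1280 - 1 = -1281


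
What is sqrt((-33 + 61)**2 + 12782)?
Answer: sqrt(13566) ≈ 116.47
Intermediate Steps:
sqrt((-33 + 61)**2 + 12782) = sqrt(28**2 + 12782) = sqrt(784 + 12782) = sqrt(13566)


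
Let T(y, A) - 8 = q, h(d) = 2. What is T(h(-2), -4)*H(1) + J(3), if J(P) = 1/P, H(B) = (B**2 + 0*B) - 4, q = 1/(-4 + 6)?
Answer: -151/6 ≈ -25.167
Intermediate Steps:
q = 1/2 ≈ 0.50000
H(B) = -4 + B**2 (H(B) = (B**2 + 0) - 4 = B**2 - 4 = -4 + B**2)
J(P) = 1/P
T(y, A) = 17/2 (T(y, A) = 8 + 1/2 = 17/2)
T(h(-2), -4)*H(1) + J(3) = 17*(-4 + 1**2)/2 + 1/3 = 17*(-4 + 1)/2 + 1/3 = (17/2)*(-3) + 1/3 = -51/2 + 1/3 = -151/6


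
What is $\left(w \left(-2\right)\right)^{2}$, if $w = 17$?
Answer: $1156$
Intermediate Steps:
$\left(w \left(-2\right)\right)^{2} = \left(17 \left(-2\right)\right)^{2} = \left(-34\right)^{2} = 1156$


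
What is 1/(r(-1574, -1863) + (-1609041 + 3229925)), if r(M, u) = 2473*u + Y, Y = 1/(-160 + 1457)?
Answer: -1297/3873250554 ≈ -3.3486e-7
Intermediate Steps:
Y = 1/1297 ≈ 0.00077101
r(M, u) = 1/1297 + 2473*u (r(M, u) = 2473*u + 1/1297 = 1/1297 + 2473*u)
1/(r(-1574, -1863) + (-1609041 + 3229925)) = 1/((1/1297 + 2473*(-1863)) + (-1609041 + 3229925)) = 1/((1/1297 - 4607199) + 1620884) = 1/(-5975537102/1297 + 1620884) = 1/(-3873250554/1297) = -1297/3873250554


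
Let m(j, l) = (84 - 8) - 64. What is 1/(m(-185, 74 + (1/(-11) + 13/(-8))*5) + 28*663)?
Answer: 1/18576 ≈ 5.3833e-5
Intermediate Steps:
m(j, l) = 12 (m(j, l) = 76 - 64 = 12)
1/(m(-185, 74 + (1/(-11) + 13/(-8))*5) + 28*663) = 1/(12 + 28*663) = 1/(12 + 18564) = 1/18576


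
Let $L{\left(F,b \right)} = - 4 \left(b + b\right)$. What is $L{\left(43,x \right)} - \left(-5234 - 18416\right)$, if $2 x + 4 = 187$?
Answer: $22918$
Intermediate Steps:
$x = \frac{183}{2}$ ($x = -2 + \frac{1}{2} \cdot 187 = -2 + \frac{187}{2} = \frac{183}{2} \approx 91.5$)
$L{\left(F,b \right)} = - 8 b$ ($L{\left(F,b \right)} = - 4 \cdot 2 b = - 8 b$)
$L{\left(43,x \right)} - \left(-5234 - 18416\right) = \left(-8\right) \frac{183}{2} - \left(-5234 - 18416\right) = -732 - -23650 = -732 + 23650 = 22918$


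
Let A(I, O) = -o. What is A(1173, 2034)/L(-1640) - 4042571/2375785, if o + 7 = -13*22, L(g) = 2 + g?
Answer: -7317836303/3891535830 ≈ -1.8804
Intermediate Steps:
o = -293 (o = -7 - 13*22 = -7 - 286 = -293)
A(I, O) = 293 (A(I, O) = -1*(-293) = 293)
A(1173, 2034)/L(-1640) - 4042571/2375785 = 293/(2 - 1640) - 4042571/2375785 = 293/(-1638) - 4042571*1/2375785 = 293*(-1/1638) - 4042571/2375785 = -293/1638 - 4042571/2375785 = -7317836303/3891535830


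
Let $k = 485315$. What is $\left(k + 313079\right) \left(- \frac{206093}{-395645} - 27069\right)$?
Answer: $- \frac{8550407259090328}{395645} \approx -2.1611 \cdot 10^{10}$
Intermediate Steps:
$\left(k + 313079\right) \left(- \frac{206093}{-395645} - 27069\right) = \left(485315 + 313079\right) \left(- \frac{206093}{-395645} - 27069\right) = 798394 \left(\left(-206093\right) \left(- \frac{1}{395645}\right) - 27069\right) = 798394 \left(\frac{206093}{395645} - 27069\right) = 798394 \left(- \frac{10709508412}{395645}\right) = - \frac{8550407259090328}{395645}$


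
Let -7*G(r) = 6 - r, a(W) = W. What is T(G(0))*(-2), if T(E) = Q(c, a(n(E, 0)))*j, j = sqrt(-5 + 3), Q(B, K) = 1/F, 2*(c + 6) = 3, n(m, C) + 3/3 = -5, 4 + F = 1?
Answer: 2*I*sqrt(2)/3 ≈ 0.94281*I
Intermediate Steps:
F = -3 (F = -4 + 1 = -3)
n(m, C) = -6 (n(m, C) = -1 - 5 = -6)
c = -9/2 (c = -6 + (1/2)*3 = -6 + 3/2 = -9/2 ≈ -4.5000)
G(r) = -6/7 + r/7 (G(r) = -(6 - r)/7 = -6/7 + r/7)
Q(B, K) = -1/3 (Q(B, K) = 1/(-3) = -1/3)
j = I*sqrt(2) (j = sqrt(-2) = I*sqrt(2) ≈ 1.4142*I)
T(E) = -I*sqrt(2)/3
T(G(0))*(-2) = -I*sqrt(2)/3*(-2) = 2*I*sqrt(2)/3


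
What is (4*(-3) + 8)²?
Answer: 16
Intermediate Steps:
(4*(-3) + 8)² = (-12 + 8)² = (-4)² = 16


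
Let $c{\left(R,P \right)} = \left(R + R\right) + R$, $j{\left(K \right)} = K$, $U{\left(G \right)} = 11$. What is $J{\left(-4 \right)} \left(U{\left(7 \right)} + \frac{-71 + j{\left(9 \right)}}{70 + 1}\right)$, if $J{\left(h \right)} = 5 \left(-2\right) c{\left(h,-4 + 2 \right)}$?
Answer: $\frac{86280}{71} \approx 1215.2$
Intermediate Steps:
$c{\left(R,P \right)} = 3 R$ ($c{\left(R,P \right)} = 2 R + R = 3 R$)
$J{\left(h \right)} = - 30 h$ ($J{\left(h \right)} = 5 \left(-2\right) 3 h = - 10 \cdot 3 h = - 30 h$)
$J{\left(-4 \right)} \left(U{\left(7 \right)} + \frac{-71 + j{\left(9 \right)}}{70 + 1}\right) = \left(-30\right) \left(-4\right) \left(11 + \frac{-71 + 9}{70 + 1}\right) = 120 \left(11 - \frac{62}{71}\right) = 120 \cdot \frac{719}{71} = \frac{86280}{71}$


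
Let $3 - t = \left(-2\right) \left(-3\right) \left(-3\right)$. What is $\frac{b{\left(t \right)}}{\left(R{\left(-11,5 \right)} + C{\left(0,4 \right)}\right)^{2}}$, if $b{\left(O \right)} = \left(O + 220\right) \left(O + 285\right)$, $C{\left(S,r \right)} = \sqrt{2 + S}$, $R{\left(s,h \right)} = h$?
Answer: $\frac{73746}{\left(5 + \sqrt{2}\right)^{2}} \approx 1792.5$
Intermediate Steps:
$t = 21$ ($t = 3 - \left(-2\right) \left(-3\right) \left(-3\right) = 3 - 6 \left(-3\right) = 3 - -18 = 3 + 18 = 21$)
$b{\left(O \right)} = \left(220 + O\right) \left(285 + O\right)$
$\frac{b{\left(t \right)}}{\left(R{\left(-11,5 \right)} + C{\left(0,4 \right)}\right)^{2}} = \frac{62700 + 21^{2} + 505 \cdot 21}{\left(5 + \sqrt{2 + 0}\right)^{2}} = \frac{62700 + 441 + 10605}{\left(5 + \sqrt{2}\right)^{2}} = \frac{73746}{\left(5 + \sqrt{2}\right)^{2}}$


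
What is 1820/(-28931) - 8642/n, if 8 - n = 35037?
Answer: 26609846/144774857 ≈ 0.18380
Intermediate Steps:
n = -35029 (n = 8 - 1*35037 = 8 - 35037 = -35029)
1820/(-28931) - 8642/n = 1820/(-28931) - 8642/(-35029) = 1820*(-1/28931) - 8642*(-1/35029) = -260/4133 + 8642/35029 = 26609846/144774857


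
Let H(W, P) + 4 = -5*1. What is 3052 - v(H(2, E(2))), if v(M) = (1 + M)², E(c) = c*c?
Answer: 2988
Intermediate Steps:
E(c) = c²
H(W, P) = -9 (H(W, P) = -4 - 5*1 = -4 - 5 = -9)
3052 - v(H(2, E(2))) = 3052 - (1 - 9)² = 3052 - 1*(-8)² = 3052 - 1*64 = 3052 - 64 = 2988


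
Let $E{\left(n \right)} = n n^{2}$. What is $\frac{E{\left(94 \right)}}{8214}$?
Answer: $\frac{415292}{4107} \approx 101.12$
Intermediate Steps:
$E{\left(n \right)} = n^{3}$
$\frac{E{\left(94 \right)}}{8214} = \frac{94^{3}}{8214} = 830584 \cdot \frac{1}{8214} = \frac{415292}{4107}$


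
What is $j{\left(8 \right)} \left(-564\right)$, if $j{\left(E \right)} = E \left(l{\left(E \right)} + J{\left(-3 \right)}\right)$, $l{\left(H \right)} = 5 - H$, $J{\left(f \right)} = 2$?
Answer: $4512$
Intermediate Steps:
$j{\left(E \right)} = E \left(7 - E\right)$ ($j{\left(E \right)} = E \left(\left(5 - E\right) + 2\right) = E \left(7 - E\right)$)
$j{\left(8 \right)} \left(-564\right) = 8 \left(7 - 8\right) \left(-564\right) = 8 \left(-1\right) \left(-564\right) = \left(-8\right) \left(-564\right) = 4512$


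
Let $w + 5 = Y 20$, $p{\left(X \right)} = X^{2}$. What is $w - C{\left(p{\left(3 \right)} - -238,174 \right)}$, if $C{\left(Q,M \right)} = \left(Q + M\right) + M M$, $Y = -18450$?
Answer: $-399702$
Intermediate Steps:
$C{\left(Q,M \right)} = M + Q + M^{2}$ ($C{\left(Q,M \right)} = \left(M + Q\right) + M^{2} = M + Q + M^{2}$)
$w = -369005$ ($w = -5 - 369000 = -369005$)
$w - C{\left(p{\left(3 \right)} - -238,174 \right)} = -369005 - \left(174 + \left(3^{2} - -238\right) + 174^{2}\right) = -369005 - \left(174 + \left(9 + 238\right) + 30276\right) = -369005 - \left(174 + 247 + 30276\right) = -369005 - 30697 = -399702$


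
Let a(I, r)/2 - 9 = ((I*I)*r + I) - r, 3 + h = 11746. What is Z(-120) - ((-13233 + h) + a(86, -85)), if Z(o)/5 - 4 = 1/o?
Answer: 30203279/24 ≈ 1.2585e+6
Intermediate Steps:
h = 11743 (h = -3 + 11746 = 11743)
Z(o) = 20 + 5/o
a(I, r) = 18 - 2*r + 2*I + 2*r*I**2 (a(I, r) = 18 + 2*(((I*I)*r + I) - r) = 18 + 2*((I**2*r + I) - r) = 18 + 2*((r*I**2 + I) - r) = 18 + 2*((I + r*I**2) - r) = 18 + 2*(I - r + r*I**2) = 18 + (-2*r + 2*I + 2*r*I**2) = 18 - 2*r + 2*I + 2*r*I**2)
Z(-120) - ((-13233 + h) + a(86, -85)) = (20 + 5/(-120)) - ((-13233 + 11743) + (18 - 2*(-85) + 2*86 + 2*(-85)*86**2)) = (20 + 5*(-1/120)) - (-1490 + (18 + 170 + 172 + 2*(-85)*7396)) = (20 - 1/24) - (-1490 + (18 + 170 + 172 - 1257320)) = 479/24 - (-1490 - 1256960) = 479/24 - 1*(-1258450) = 479/24 + 1258450 = 30203279/24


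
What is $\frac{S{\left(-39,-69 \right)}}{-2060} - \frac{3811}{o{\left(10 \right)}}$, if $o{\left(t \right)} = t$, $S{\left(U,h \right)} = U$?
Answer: $- \frac{785027}{2060} \approx -381.08$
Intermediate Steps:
$\frac{S{\left(-39,-69 \right)}}{-2060} - \frac{3811}{o{\left(10 \right)}} = - \frac{39}{-2060} - \frac{3811}{10} = \left(-39\right) \left(- \frac{1}{2060}\right) - \frac{3811}{10} = \frac{39}{2060} - \frac{3811}{10} = - \frac{785027}{2060}$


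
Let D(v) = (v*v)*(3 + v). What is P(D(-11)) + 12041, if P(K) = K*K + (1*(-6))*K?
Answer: 954873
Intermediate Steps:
D(v) = v²*(3 + v)
P(K) = K² - 6*K
P(D(-11)) + 12041 = ((-11)²*(3 - 11))*(-6 + (-11)²*(3 - 11)) + 12041 = (121*(-8))*(-6 + 121*(-8)) + 12041 = -968*(-6 - 968) + 12041 = -968*(-974) + 12041 = 942832 + 12041 = 954873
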